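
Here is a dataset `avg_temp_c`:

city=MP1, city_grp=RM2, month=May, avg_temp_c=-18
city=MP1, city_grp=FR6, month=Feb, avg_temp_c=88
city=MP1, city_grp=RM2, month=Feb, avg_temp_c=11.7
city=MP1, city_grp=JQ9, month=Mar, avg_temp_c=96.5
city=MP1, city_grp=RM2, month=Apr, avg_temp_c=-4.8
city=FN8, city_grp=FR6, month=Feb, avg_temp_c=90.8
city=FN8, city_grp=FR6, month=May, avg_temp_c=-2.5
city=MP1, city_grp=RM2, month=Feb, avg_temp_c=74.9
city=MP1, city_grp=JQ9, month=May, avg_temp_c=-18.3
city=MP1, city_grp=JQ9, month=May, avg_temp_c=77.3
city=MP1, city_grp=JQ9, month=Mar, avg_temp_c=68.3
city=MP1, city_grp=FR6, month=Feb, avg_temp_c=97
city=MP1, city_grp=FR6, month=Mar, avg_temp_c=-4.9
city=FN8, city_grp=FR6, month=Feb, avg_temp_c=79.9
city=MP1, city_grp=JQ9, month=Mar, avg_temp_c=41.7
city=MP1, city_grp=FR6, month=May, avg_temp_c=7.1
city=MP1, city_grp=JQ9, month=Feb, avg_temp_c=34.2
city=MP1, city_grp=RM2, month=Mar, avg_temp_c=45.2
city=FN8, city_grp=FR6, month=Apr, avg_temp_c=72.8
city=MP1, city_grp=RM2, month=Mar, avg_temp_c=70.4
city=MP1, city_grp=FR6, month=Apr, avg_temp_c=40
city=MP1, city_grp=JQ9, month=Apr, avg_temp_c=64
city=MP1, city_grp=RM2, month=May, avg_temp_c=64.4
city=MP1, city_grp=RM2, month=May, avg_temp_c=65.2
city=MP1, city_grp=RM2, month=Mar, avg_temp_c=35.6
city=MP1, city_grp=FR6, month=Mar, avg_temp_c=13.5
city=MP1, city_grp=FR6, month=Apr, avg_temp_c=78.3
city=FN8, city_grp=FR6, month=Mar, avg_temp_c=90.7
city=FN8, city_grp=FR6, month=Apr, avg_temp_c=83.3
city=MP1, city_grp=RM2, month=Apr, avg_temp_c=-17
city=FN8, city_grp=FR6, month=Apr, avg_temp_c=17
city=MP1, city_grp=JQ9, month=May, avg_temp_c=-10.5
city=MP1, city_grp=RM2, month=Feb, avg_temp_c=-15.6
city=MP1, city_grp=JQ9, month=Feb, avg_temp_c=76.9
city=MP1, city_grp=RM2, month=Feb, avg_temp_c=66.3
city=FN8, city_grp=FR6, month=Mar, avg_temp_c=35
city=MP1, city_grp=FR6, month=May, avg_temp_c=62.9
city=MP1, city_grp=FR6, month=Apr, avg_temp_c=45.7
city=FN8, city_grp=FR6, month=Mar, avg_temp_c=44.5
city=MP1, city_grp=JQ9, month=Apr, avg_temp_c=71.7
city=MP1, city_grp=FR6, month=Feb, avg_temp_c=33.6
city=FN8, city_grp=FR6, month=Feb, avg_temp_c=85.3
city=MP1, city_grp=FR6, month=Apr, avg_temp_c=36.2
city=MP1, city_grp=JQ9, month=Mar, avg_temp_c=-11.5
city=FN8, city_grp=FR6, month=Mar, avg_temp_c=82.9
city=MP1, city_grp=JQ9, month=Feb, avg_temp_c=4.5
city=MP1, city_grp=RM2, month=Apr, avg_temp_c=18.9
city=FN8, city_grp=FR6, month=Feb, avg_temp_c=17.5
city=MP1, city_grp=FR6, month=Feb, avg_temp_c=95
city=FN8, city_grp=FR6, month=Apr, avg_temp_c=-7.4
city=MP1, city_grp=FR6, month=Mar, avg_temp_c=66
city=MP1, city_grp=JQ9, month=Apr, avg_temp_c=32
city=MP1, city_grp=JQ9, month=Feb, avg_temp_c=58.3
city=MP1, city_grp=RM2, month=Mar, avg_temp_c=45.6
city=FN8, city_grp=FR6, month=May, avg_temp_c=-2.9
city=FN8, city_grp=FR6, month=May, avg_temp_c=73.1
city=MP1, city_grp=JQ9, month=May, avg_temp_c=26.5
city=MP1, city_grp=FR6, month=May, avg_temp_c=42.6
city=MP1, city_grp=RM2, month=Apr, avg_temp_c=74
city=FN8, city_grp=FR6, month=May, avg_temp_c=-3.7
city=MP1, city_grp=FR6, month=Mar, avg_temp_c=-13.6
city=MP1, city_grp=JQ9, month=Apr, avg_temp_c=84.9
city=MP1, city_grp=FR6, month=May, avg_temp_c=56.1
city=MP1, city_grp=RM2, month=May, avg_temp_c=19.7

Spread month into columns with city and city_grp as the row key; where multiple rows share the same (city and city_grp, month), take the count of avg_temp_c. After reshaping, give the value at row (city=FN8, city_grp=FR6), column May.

4

Rows with city=FN8, city_grp=FR6 and month=May: avg_temp_c values are -2.5, -2.9, 73.1, -3.7.
4 rows match — count = 4.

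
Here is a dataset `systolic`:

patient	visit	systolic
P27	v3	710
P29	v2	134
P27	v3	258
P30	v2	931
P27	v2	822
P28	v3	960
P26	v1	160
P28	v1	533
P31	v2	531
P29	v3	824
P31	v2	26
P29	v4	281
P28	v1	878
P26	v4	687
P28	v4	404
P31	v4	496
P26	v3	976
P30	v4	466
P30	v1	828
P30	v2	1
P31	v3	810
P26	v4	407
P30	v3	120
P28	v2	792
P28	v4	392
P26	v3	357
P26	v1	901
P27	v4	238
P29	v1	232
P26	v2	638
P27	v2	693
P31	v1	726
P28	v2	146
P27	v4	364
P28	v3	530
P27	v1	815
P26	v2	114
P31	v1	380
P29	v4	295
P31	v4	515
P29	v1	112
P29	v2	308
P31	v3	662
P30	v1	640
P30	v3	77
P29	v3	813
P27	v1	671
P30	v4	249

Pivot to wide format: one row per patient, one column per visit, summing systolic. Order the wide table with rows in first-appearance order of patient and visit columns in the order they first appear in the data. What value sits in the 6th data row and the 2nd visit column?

With rows in first-appearance order of patient, row 6 is patient=P31. visit columns in first-appearance order: v3, v2, v1, v4; column 2 is v2.
Long rows with patient=P31, visit=v2: 531 + 26 = 557.

557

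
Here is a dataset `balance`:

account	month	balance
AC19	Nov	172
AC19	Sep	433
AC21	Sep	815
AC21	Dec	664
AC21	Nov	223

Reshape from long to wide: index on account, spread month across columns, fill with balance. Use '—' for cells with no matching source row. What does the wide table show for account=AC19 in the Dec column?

—

No long-format row has account=AC19 and month=Dec, so the cell is —.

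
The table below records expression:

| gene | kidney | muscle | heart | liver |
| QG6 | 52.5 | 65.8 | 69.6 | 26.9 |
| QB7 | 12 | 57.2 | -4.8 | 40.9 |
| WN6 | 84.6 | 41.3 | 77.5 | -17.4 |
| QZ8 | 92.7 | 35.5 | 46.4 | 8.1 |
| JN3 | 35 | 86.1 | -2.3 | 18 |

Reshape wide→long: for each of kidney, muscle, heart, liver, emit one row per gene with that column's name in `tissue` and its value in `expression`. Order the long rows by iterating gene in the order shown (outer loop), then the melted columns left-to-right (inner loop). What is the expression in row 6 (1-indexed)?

20 rows total (5 × 4). Row 6: index ⌊(6-1)/4⌋ = 1 into gene → QB7; (6-1) mod 4 = 1 into the melted columns → muscle.
So row 6 is (QB7, muscle, 57.2); expression = 57.2.

57.2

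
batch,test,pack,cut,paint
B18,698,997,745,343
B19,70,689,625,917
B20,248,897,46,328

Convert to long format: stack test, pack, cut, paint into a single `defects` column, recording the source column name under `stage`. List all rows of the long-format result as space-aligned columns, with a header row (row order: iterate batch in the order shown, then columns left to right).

Each (batch, column) pair becomes one row: 3 × 4 = 12 rows.
For example, (B18, test) → defects=698.

batch  stage  defects
B18    test   698    
B18    pack   997    
B18    cut    745    
B18    paint  343    
B19    test   70     
B19    pack   689    
B19    cut    625    
B19    paint  917    
B20    test   248    
B20    pack   897    
B20    cut    46     
B20    paint  328    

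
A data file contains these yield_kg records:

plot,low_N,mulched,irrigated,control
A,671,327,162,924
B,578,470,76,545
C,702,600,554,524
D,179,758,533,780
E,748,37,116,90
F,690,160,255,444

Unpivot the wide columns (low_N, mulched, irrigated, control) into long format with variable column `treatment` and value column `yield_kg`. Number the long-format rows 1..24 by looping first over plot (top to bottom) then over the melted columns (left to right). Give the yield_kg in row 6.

470

24 rows total (6 × 4). Row 6: index ⌊(6-1)/4⌋ = 1 into plot → B; (6-1) mod 4 = 1 into the melted columns → mulched.
So row 6 is (B, mulched, 470); yield_kg = 470.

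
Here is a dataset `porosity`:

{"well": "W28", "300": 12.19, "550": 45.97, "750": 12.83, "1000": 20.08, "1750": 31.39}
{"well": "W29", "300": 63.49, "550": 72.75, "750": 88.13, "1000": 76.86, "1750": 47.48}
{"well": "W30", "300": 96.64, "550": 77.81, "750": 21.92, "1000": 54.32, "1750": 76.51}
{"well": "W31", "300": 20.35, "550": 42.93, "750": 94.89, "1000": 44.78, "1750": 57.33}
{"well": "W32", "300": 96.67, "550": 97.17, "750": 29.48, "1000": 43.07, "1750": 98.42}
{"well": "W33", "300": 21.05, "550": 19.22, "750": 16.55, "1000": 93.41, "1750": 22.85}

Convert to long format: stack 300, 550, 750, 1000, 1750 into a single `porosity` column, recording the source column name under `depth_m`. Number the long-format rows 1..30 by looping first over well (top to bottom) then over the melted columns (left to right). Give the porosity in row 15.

30 rows total (6 × 5). Row 15: index ⌊(15-1)/5⌋ = 2 into well → W30; (15-1) mod 5 = 4 into the melted columns → 1750.
So row 15 is (W30, 1750, 76.51); porosity = 76.51.

76.51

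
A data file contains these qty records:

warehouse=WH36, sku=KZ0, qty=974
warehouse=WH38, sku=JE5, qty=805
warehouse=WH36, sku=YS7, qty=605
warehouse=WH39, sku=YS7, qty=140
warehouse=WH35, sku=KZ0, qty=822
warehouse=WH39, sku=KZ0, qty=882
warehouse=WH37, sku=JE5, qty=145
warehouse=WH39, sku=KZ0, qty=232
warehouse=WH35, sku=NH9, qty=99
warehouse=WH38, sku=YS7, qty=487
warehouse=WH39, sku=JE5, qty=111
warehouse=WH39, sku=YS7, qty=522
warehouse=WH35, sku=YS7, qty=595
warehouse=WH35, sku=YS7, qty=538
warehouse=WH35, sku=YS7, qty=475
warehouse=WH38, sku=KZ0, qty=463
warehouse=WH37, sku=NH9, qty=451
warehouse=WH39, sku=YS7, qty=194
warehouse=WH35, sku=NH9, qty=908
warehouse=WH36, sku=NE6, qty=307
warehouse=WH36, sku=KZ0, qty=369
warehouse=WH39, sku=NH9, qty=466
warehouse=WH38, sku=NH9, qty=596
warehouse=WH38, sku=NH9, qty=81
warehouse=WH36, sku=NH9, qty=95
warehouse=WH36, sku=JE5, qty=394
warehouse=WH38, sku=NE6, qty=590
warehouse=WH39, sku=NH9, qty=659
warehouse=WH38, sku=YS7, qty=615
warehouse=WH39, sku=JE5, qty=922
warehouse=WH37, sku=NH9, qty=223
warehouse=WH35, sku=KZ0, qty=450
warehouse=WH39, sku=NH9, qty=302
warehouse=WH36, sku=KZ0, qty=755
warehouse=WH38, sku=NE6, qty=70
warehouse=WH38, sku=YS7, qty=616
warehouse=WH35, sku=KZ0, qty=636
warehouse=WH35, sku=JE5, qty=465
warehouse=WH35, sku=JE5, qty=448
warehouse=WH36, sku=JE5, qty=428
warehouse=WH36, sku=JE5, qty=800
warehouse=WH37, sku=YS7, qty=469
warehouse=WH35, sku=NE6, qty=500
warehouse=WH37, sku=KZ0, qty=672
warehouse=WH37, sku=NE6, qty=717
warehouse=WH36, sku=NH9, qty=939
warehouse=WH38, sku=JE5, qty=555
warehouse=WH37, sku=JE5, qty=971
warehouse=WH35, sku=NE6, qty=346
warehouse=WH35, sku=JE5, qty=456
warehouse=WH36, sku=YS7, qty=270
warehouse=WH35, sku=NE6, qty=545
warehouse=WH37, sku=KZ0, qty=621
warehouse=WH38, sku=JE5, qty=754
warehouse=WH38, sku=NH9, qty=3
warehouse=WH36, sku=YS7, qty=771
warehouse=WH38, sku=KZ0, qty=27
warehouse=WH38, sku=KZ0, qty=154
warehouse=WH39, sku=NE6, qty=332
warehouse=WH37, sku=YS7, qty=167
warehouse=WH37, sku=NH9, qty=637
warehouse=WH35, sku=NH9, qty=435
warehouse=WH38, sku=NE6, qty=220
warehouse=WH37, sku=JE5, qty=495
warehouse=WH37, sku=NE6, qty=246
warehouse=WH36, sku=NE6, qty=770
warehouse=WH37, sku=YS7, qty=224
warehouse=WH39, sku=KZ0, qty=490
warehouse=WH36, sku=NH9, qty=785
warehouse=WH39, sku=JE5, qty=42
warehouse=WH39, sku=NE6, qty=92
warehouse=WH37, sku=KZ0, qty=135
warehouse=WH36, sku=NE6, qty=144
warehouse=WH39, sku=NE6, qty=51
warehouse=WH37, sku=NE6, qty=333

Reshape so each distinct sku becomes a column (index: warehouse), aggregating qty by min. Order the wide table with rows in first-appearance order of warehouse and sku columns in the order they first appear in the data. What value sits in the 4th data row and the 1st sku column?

450

With rows in first-appearance order of warehouse, row 4 is warehouse=WH35. sku columns in first-appearance order: KZ0, JE5, YS7, NH9, NE6; column 1 is KZ0.
Long rows with warehouse=WH35, sku=KZ0: min(822, 450, 636) = 450.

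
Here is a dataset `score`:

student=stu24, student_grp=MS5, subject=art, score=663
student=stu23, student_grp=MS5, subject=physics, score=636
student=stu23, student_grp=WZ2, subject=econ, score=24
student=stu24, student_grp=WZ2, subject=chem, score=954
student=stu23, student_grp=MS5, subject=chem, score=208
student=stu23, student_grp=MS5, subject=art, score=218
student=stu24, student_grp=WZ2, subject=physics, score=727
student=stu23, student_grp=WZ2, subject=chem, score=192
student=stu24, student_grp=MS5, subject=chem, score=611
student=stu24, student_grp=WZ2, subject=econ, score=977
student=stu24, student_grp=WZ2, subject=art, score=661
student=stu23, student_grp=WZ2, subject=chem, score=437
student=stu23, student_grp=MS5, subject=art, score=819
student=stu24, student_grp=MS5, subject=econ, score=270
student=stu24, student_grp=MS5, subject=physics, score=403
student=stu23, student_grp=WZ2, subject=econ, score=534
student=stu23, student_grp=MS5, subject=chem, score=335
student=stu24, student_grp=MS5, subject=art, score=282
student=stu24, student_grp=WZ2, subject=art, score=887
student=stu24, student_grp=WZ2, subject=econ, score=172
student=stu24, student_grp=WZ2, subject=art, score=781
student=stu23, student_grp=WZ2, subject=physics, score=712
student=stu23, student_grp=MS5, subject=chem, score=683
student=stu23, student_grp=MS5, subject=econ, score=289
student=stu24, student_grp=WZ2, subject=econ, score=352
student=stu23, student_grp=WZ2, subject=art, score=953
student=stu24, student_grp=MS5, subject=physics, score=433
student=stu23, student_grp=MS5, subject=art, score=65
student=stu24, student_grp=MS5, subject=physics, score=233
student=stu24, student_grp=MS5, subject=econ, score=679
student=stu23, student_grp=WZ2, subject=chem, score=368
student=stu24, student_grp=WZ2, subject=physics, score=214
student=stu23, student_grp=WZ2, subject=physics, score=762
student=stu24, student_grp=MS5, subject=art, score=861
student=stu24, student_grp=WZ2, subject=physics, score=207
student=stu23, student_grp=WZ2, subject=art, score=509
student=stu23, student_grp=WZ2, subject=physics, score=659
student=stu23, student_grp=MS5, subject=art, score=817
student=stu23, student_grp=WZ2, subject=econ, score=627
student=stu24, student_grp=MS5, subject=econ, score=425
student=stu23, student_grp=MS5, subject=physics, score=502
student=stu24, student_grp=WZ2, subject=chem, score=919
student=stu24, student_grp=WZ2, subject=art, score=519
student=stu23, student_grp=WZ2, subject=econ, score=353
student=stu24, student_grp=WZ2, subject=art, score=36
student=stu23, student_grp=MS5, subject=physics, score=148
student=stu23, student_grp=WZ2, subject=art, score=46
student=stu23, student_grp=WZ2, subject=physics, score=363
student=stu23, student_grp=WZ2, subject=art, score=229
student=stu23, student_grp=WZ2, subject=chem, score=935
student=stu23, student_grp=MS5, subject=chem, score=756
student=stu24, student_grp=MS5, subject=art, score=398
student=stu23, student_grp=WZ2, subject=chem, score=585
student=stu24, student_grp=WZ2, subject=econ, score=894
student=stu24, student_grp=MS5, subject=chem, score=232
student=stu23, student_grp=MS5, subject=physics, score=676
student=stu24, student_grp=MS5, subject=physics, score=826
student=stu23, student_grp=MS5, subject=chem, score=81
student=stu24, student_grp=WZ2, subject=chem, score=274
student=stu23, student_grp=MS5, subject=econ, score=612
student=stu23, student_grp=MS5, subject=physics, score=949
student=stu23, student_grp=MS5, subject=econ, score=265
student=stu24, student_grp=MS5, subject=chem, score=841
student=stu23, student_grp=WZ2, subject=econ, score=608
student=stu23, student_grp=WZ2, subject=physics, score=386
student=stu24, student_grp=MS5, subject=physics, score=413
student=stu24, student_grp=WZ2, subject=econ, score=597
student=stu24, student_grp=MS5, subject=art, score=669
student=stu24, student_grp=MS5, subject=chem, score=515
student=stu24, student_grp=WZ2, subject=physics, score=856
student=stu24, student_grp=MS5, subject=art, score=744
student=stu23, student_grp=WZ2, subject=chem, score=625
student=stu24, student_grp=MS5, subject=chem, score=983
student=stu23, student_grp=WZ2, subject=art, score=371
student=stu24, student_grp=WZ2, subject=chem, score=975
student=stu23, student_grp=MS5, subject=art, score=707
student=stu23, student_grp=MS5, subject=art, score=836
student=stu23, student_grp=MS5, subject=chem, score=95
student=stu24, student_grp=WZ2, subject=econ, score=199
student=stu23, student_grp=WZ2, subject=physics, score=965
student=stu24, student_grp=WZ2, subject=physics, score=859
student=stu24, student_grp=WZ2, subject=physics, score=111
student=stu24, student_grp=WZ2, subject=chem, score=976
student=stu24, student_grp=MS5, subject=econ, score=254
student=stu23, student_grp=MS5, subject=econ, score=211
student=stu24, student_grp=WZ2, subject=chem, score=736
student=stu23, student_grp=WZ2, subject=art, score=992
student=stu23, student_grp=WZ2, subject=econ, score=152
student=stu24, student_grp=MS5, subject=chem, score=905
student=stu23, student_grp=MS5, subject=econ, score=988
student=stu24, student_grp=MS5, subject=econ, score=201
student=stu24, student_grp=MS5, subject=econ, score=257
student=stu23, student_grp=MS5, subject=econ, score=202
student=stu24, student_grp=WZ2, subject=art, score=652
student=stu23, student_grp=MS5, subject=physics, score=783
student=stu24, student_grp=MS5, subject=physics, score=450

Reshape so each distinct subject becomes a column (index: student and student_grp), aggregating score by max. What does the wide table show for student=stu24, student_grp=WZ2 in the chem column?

Rows with student=stu24, student_grp=WZ2 and subject=chem: score values are 954, 919, 274, 975, 976, 736.
max(954, 919, 274, 975, 976, 736) = 976.

976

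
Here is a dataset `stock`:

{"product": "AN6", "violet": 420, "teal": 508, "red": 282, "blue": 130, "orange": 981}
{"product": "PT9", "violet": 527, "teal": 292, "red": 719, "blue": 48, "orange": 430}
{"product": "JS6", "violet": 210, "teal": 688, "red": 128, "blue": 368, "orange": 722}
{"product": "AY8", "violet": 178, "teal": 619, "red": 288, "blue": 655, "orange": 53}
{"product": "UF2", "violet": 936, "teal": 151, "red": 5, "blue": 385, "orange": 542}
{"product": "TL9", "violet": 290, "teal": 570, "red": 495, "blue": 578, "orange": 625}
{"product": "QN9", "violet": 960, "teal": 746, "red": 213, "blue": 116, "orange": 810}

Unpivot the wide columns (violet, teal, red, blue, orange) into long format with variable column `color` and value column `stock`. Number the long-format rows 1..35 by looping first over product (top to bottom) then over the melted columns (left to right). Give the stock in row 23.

35 rows total (7 × 5). Row 23: index ⌊(23-1)/5⌋ = 4 into product → UF2; (23-1) mod 5 = 2 into the melted columns → red.
So row 23 is (UF2, red, 5); stock = 5.

5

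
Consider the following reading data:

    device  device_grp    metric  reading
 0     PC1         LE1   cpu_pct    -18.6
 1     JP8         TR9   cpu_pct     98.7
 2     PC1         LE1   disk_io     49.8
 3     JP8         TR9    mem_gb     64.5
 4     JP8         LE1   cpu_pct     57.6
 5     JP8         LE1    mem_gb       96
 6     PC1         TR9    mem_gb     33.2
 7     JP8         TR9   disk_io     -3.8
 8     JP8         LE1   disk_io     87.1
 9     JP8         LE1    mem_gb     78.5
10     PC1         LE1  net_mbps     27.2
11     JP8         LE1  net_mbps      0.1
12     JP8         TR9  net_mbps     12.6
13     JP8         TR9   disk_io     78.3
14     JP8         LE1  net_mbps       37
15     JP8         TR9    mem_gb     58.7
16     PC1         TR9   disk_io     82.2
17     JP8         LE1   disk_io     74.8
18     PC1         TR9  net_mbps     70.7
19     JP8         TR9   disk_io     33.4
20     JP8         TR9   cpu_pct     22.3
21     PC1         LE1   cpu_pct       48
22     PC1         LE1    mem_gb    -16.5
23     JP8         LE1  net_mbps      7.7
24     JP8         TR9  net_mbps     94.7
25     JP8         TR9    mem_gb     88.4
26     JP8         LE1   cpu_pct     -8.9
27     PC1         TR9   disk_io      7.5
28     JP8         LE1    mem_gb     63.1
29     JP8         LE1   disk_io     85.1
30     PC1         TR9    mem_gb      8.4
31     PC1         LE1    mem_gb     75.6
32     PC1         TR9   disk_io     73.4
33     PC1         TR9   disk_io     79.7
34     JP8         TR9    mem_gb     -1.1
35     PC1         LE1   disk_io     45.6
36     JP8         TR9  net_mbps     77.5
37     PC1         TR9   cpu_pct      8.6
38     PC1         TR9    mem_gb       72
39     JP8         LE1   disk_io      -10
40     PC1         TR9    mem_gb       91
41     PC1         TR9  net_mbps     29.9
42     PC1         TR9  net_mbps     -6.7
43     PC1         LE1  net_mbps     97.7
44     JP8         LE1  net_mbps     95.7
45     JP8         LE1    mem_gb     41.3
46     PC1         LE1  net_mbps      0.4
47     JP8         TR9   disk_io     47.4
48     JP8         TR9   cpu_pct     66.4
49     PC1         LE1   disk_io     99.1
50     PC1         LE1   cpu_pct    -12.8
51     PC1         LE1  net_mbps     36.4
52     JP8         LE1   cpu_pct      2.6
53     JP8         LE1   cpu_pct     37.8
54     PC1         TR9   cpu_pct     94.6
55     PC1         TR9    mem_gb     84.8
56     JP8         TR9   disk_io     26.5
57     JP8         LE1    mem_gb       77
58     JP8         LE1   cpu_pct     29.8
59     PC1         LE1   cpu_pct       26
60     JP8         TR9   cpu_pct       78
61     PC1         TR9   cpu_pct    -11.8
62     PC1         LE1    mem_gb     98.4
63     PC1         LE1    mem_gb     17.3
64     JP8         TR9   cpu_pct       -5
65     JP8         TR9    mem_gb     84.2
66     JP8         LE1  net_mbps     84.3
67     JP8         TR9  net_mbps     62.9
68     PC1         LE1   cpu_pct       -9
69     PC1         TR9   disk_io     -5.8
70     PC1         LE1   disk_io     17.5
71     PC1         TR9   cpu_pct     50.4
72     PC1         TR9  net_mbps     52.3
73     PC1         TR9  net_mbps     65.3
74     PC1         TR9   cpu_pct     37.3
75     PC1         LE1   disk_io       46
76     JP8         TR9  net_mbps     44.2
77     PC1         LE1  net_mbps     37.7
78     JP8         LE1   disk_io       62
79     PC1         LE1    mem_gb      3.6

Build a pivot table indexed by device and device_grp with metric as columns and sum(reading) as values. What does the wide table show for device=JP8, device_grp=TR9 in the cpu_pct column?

Rows with device=JP8, device_grp=TR9 and metric=cpu_pct: reading values are 98.7, 22.3, 66.4, 78, -5.
98.7 + 22.3 + 66.4 + 78 + -5 = 260.4.

260.4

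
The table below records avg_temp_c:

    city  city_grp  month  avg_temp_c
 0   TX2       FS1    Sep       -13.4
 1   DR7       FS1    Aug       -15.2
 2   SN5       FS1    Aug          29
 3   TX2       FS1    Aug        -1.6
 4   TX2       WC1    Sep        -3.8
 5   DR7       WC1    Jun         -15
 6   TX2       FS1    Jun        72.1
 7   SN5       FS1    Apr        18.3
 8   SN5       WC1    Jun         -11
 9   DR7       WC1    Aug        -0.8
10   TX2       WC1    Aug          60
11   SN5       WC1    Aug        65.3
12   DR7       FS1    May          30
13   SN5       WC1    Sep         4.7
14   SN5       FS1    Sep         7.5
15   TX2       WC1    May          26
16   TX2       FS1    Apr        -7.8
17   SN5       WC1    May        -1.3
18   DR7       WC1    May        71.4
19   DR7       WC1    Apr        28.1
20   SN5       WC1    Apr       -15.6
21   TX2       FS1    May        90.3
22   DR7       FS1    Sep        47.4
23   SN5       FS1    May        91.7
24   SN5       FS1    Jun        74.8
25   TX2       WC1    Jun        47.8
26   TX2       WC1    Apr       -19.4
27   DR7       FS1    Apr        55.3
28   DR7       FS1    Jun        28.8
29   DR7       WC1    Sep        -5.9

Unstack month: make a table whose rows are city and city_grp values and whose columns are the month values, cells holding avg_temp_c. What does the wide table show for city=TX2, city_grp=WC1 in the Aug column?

60

Wide layout: rows indexed by city and city_grp, columns are the 5 distinct month values (Sep, Aug, Jun, Apr, May).
Cell (city=TX2, city_grp=WC1, month=Aug) draws from the long row where city=TX2, city_grp=WC1 and month=Aug, which has avg_temp_c=60.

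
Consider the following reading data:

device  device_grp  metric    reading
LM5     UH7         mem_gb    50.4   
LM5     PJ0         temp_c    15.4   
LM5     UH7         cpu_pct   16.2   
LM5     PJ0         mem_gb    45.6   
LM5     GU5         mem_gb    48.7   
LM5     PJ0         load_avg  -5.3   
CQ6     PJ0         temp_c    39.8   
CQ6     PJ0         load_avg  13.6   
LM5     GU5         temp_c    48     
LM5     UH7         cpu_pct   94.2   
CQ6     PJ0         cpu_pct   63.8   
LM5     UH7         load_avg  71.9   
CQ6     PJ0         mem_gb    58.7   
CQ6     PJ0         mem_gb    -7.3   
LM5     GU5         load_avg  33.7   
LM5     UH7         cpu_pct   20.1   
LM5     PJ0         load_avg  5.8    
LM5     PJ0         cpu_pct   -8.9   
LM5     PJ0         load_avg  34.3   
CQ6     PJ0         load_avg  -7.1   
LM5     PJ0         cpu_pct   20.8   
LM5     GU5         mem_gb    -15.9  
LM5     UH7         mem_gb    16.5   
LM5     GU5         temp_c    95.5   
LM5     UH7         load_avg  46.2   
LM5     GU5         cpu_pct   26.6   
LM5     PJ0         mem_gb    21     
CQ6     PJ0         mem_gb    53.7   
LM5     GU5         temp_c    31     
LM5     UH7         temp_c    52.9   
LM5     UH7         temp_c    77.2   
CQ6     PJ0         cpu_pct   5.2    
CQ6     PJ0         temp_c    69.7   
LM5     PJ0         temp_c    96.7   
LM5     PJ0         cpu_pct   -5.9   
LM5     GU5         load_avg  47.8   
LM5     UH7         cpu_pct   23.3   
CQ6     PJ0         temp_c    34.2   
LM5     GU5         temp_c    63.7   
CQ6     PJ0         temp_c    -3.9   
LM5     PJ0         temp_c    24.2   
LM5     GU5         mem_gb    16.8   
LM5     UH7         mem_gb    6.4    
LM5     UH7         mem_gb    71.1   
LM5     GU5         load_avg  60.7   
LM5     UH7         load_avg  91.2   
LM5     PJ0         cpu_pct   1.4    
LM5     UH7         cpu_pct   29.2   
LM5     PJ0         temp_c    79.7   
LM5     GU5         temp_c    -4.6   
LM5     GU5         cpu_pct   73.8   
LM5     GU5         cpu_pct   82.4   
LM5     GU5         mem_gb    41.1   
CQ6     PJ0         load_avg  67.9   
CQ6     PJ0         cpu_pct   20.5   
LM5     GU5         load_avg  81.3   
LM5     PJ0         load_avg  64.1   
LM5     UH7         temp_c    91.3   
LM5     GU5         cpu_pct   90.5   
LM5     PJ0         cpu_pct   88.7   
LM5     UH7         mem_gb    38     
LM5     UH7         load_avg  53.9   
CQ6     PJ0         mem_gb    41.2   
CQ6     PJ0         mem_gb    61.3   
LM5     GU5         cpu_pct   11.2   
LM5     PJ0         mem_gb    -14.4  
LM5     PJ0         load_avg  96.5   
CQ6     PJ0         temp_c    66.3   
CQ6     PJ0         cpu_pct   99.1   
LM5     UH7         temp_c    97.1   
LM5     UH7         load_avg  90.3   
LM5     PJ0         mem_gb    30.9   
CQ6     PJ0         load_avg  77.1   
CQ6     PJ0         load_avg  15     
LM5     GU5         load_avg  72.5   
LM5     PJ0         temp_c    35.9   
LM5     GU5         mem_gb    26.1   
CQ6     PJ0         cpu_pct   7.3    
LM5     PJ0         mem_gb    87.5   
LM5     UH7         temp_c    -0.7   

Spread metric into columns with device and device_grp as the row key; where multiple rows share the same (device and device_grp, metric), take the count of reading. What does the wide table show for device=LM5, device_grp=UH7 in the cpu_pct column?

Rows with device=LM5, device_grp=UH7 and metric=cpu_pct: reading values are 16.2, 94.2, 20.1, 23.3, 29.2.
5 rows match — count = 5.

5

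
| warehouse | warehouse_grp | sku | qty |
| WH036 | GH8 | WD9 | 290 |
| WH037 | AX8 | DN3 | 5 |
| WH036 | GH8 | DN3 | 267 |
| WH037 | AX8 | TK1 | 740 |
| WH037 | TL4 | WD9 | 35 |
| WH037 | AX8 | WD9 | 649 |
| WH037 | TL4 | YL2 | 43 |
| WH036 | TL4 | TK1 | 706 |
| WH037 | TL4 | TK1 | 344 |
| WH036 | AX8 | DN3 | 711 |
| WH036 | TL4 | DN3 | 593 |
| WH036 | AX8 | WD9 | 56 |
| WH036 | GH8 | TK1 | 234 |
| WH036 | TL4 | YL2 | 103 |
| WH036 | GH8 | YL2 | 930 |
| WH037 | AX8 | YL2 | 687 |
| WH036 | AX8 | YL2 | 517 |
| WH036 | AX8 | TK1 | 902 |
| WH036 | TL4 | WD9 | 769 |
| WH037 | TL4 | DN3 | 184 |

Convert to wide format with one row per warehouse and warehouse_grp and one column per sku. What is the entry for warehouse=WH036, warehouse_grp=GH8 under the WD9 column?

Wide layout: rows indexed by warehouse and warehouse_grp, columns are the 4 distinct sku values (WD9, DN3, TK1, YL2).
Cell (warehouse=WH036, warehouse_grp=GH8, sku=WD9) draws from the long row where warehouse=WH036, warehouse_grp=GH8 and sku=WD9, which has qty=290.

290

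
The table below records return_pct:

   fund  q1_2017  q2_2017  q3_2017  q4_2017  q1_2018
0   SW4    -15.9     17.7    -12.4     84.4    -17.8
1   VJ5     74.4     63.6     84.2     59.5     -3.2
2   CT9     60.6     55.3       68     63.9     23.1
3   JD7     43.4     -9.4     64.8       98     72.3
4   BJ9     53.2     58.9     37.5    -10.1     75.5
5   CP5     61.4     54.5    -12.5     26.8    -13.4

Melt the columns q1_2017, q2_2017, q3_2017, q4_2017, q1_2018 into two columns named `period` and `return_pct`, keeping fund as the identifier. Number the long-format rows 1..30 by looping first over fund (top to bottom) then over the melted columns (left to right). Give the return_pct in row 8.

84.2

30 rows total (6 × 5). Row 8: index ⌊(8-1)/5⌋ = 1 into fund → VJ5; (8-1) mod 5 = 2 into the melted columns → q3_2017.
So row 8 is (VJ5, q3_2017, 84.2); return_pct = 84.2.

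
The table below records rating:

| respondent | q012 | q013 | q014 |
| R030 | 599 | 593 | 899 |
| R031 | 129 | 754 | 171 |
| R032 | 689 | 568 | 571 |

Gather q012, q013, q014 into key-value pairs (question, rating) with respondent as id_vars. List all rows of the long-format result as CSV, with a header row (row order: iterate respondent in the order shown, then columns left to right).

Each (respondent, column) pair becomes one row: 3 × 3 = 9 rows.
For example, (R030, q012) → rating=599.

respondent,question,rating
R030,q012,599
R030,q013,593
R030,q014,899
R031,q012,129
R031,q013,754
R031,q014,171
R032,q012,689
R032,q013,568
R032,q014,571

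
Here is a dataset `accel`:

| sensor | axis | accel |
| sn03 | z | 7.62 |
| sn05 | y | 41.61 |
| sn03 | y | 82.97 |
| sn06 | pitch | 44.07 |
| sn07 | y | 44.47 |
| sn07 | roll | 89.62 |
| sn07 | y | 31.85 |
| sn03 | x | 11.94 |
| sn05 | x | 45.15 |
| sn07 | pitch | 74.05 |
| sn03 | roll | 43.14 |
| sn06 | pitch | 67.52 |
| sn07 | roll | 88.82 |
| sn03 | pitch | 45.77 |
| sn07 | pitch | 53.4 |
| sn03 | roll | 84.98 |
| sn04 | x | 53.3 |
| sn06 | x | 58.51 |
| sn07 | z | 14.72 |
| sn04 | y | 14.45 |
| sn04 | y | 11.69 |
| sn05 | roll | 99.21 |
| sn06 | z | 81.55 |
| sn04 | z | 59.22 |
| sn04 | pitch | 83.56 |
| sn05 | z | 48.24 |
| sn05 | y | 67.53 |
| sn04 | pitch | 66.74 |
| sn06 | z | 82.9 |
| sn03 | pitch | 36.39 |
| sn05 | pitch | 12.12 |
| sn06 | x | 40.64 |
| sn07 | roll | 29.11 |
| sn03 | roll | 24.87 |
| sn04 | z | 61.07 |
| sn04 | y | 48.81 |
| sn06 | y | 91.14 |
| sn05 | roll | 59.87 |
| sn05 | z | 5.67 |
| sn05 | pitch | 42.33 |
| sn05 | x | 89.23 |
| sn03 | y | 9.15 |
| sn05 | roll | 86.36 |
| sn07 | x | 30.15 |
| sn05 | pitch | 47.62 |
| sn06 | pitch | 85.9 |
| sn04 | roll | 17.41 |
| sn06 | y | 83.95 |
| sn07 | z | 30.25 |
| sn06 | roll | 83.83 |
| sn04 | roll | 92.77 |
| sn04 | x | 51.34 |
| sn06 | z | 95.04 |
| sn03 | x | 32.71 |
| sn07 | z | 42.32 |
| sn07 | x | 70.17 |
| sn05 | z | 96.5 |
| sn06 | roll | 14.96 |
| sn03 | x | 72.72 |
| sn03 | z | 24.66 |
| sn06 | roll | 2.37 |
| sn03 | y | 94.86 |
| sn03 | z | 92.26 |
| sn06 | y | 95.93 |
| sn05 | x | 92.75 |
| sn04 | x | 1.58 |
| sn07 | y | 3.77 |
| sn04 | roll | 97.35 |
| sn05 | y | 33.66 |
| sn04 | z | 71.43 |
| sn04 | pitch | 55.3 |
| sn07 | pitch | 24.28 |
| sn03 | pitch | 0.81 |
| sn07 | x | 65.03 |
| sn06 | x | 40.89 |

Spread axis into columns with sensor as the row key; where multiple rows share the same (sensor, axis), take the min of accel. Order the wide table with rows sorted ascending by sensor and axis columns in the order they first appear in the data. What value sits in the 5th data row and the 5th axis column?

30.15

With rows sorted ascending by sensor, row 5 is sensor=sn07. axis columns in first-appearance order: z, y, pitch, roll, x; column 5 is x.
Long rows with sensor=sn07, axis=x: min(30.15, 70.17, 65.03) = 30.15.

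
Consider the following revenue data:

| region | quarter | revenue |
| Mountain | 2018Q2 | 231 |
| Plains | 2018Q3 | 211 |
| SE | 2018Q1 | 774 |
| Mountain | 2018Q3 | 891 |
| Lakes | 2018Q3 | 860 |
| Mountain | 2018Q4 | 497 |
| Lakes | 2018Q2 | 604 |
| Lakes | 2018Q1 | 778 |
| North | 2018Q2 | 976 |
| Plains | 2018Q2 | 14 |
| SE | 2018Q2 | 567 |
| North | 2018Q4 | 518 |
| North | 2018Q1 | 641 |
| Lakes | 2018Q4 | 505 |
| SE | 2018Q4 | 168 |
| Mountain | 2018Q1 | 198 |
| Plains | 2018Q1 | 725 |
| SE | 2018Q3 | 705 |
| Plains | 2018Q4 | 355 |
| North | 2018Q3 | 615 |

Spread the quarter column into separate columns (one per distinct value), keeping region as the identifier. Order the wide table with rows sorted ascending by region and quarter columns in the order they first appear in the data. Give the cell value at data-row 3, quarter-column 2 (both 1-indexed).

With rows sorted ascending by region, row 3 is region=North. quarter columns in first-appearance order: 2018Q2, 2018Q3, 2018Q1, 2018Q4; column 2 is 2018Q3.
Long rows with region=North, quarter=2018Q3: revenue = 615.

615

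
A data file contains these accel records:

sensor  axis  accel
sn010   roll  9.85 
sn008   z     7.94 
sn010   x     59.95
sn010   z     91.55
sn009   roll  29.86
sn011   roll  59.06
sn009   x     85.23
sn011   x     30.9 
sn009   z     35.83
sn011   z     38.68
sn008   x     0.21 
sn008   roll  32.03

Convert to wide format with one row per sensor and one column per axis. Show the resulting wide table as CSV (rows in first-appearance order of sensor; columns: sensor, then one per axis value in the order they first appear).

sensor,roll,z,x
sn010,9.85,91.55,59.95
sn008,32.03,7.94,0.21
sn009,29.86,35.83,85.23
sn011,59.06,38.68,30.9

Columns: sensor plus the 3 distinct axis values (roll, z, x).
For example, row sn010 column roll takes accel=9.85 from the long row (sn010, roll).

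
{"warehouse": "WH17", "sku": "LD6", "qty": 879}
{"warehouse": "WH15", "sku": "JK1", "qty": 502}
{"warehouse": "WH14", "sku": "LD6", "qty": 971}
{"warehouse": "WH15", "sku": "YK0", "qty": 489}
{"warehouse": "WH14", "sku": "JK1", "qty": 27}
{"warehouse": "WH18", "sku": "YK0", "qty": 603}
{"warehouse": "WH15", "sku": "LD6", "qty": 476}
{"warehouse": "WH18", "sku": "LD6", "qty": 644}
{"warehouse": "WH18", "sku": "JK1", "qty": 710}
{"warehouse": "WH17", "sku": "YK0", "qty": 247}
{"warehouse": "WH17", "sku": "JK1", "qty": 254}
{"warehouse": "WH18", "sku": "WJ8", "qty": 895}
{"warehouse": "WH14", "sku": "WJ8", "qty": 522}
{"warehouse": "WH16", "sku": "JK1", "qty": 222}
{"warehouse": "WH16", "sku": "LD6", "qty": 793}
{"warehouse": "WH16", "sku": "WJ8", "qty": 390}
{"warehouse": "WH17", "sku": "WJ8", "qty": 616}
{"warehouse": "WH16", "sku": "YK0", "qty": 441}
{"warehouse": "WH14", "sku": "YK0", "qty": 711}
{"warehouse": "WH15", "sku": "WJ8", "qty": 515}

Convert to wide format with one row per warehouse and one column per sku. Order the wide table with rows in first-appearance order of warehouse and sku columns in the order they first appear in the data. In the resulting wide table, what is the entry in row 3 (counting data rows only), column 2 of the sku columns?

With rows in first-appearance order of warehouse, row 3 is warehouse=WH14. sku columns in first-appearance order: LD6, JK1, YK0, WJ8; column 2 is JK1.
Long rows with warehouse=WH14, sku=JK1: qty = 27.

27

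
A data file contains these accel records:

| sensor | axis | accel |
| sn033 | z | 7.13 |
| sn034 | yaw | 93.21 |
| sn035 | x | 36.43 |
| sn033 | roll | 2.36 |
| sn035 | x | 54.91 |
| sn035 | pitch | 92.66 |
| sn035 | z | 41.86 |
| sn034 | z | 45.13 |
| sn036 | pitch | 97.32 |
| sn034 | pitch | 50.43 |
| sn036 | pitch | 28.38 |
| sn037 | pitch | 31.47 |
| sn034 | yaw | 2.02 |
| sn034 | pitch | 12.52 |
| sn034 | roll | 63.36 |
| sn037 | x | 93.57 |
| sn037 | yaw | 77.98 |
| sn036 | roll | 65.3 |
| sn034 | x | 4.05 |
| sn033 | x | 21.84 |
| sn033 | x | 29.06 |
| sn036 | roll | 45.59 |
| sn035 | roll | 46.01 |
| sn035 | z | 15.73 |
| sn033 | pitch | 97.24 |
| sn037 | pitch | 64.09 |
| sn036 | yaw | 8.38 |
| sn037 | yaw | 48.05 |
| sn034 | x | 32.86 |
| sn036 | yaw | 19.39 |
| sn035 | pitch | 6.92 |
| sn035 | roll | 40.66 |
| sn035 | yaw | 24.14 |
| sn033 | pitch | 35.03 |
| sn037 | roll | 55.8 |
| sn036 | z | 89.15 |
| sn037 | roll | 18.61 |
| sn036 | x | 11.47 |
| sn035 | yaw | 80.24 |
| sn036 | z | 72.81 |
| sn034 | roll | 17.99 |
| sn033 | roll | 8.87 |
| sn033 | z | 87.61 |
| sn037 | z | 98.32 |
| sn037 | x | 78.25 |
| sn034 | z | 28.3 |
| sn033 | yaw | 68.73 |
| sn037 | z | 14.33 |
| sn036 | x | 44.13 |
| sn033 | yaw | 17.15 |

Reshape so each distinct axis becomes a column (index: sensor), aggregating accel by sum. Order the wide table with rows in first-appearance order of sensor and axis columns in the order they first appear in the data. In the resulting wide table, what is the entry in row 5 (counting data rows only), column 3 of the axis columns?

171.82

With rows in first-appearance order of sensor, row 5 is sensor=sn037. axis columns in first-appearance order: z, yaw, x, roll, pitch; column 3 is x.
Long rows with sensor=sn037, axis=x: 93.57 + 78.25 = 171.82.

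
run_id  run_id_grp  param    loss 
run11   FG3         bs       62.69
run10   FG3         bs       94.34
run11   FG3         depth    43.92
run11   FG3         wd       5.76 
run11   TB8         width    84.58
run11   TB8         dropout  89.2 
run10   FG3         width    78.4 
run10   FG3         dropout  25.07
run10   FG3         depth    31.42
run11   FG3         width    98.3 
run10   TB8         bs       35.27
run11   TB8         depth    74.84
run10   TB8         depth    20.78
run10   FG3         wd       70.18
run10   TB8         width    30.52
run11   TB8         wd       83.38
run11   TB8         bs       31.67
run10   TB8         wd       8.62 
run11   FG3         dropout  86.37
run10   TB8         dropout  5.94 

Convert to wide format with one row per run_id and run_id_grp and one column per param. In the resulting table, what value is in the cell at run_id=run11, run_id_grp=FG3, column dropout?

86.37

Wide layout: rows indexed by run_id and run_id_grp, columns are the 5 distinct param values (bs, depth, wd, width, dropout).
Cell (run_id=run11, run_id_grp=FG3, param=dropout) draws from the long row where run_id=run11, run_id_grp=FG3 and param=dropout, which has loss=86.37.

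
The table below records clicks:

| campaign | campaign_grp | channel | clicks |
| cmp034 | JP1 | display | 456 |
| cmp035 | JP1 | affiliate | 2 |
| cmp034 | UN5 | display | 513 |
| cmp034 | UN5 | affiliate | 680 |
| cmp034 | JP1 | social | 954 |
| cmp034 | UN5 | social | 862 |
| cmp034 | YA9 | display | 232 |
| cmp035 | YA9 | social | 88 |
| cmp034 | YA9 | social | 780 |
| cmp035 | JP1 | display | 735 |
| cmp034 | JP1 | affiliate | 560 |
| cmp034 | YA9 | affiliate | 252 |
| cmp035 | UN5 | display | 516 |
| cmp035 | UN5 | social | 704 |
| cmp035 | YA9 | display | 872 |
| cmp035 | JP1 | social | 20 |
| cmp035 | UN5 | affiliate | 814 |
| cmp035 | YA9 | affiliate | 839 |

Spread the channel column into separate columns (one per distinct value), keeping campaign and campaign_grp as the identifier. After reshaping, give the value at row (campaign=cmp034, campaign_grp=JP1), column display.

456

Wide layout: rows indexed by campaign and campaign_grp, columns are the 3 distinct channel values (display, affiliate, social).
Cell (campaign=cmp034, campaign_grp=JP1, channel=display) draws from the long row where campaign=cmp034, campaign_grp=JP1 and channel=display, which has clicks=456.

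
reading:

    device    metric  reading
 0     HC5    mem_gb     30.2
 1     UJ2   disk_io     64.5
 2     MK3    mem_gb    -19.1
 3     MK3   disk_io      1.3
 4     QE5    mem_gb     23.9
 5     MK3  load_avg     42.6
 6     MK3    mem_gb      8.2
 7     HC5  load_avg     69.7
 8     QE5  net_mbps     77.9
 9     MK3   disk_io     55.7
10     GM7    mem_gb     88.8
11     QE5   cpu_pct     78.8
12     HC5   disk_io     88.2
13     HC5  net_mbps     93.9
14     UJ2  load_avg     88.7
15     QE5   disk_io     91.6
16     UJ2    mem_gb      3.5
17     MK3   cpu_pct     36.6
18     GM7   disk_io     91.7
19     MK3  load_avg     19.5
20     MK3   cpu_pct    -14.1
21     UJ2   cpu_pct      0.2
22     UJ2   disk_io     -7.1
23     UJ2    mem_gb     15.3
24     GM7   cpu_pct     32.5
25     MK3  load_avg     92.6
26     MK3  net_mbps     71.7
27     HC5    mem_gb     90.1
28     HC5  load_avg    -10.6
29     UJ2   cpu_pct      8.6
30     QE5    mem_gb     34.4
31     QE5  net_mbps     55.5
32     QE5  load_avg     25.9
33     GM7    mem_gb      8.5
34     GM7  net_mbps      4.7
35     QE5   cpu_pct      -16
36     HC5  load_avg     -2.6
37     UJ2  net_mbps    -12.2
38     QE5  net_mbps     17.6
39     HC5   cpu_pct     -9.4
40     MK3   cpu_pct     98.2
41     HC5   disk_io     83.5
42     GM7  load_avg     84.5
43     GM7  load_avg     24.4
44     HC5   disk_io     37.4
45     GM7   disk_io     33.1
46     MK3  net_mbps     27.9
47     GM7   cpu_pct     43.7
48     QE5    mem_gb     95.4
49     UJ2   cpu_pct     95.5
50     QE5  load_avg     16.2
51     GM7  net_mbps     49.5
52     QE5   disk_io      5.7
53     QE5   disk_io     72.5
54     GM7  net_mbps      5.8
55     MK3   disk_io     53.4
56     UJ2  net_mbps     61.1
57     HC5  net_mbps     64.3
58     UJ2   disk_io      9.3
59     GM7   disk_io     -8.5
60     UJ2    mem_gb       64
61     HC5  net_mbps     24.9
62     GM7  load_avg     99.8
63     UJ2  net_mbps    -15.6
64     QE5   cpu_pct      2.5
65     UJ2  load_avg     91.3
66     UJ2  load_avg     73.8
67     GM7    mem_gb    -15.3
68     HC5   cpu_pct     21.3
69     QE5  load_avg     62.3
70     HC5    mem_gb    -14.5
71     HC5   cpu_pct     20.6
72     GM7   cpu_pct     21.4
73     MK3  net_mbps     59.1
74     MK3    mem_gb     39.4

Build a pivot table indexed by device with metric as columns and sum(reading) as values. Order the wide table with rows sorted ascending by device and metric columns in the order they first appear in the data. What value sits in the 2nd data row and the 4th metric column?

183.1

With rows sorted ascending by device, row 2 is device=HC5. metric columns in first-appearance order: mem_gb, disk_io, load_avg, net_mbps, cpu_pct; column 4 is net_mbps.
Long rows with device=HC5, metric=net_mbps: 93.9 + 64.3 + 24.9 = 183.1.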